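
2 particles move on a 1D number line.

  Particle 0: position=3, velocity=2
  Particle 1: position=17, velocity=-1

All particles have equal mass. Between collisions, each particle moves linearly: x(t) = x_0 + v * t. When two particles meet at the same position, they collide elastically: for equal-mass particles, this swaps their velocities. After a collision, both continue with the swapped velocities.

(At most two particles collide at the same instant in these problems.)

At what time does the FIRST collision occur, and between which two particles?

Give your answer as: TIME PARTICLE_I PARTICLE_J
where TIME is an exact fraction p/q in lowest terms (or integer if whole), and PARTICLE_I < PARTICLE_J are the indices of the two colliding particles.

Answer: 14/3 0 1

Derivation:
Pair (0,1): pos 3,17 vel 2,-1 -> gap=14, closing at 3/unit, collide at t=14/3
Earliest collision: t=14/3 between 0 and 1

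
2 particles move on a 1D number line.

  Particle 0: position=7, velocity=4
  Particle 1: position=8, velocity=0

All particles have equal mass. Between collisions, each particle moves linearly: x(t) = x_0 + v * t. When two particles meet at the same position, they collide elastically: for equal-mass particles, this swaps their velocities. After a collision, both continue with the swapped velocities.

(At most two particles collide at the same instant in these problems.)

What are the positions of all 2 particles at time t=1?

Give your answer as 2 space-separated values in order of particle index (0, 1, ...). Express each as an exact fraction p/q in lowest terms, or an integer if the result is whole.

Collision at t=1/4: particles 0 and 1 swap velocities; positions: p0=8 p1=8; velocities now: v0=0 v1=4
Advance to t=1 (no further collisions before then); velocities: v0=0 v1=4; positions = 8 11

Answer: 8 11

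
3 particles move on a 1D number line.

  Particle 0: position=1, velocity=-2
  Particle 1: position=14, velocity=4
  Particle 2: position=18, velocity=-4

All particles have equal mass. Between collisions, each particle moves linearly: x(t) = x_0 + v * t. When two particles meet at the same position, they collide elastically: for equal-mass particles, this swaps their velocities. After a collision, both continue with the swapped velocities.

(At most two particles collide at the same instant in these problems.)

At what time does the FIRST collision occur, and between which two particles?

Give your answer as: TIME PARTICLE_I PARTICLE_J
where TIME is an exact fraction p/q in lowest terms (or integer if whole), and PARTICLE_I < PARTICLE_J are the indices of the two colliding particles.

Pair (0,1): pos 1,14 vel -2,4 -> not approaching (rel speed -6 <= 0)
Pair (1,2): pos 14,18 vel 4,-4 -> gap=4, closing at 8/unit, collide at t=1/2
Earliest collision: t=1/2 between 1 and 2

Answer: 1/2 1 2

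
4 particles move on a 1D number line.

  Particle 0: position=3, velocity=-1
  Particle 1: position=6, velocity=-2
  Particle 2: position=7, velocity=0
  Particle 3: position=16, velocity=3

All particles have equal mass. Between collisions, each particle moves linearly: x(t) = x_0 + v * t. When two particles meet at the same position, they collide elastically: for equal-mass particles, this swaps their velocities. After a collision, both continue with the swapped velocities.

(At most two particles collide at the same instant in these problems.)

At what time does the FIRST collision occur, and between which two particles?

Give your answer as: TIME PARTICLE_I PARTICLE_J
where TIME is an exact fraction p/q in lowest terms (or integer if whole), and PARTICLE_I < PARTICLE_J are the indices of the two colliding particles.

Answer: 3 0 1

Derivation:
Pair (0,1): pos 3,6 vel -1,-2 -> gap=3, closing at 1/unit, collide at t=3
Pair (1,2): pos 6,7 vel -2,0 -> not approaching (rel speed -2 <= 0)
Pair (2,3): pos 7,16 vel 0,3 -> not approaching (rel speed -3 <= 0)
Earliest collision: t=3 between 0 and 1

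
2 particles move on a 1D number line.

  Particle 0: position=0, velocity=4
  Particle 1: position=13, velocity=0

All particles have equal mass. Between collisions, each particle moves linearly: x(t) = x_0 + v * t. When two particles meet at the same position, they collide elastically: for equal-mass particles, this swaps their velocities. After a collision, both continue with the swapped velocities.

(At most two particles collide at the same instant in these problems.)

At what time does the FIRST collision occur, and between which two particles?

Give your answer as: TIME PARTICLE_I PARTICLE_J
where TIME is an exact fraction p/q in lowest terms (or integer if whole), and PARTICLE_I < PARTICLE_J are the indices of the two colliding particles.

Answer: 13/4 0 1

Derivation:
Pair (0,1): pos 0,13 vel 4,0 -> gap=13, closing at 4/unit, collide at t=13/4
Earliest collision: t=13/4 between 0 and 1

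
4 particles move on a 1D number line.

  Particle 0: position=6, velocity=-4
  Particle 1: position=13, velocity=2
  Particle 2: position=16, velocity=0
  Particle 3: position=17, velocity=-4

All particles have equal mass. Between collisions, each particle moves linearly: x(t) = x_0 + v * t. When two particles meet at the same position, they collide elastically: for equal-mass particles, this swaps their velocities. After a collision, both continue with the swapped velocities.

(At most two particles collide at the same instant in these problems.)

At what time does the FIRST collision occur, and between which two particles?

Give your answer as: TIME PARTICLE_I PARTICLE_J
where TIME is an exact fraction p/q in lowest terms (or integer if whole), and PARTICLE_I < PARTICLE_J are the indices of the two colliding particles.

Pair (0,1): pos 6,13 vel -4,2 -> not approaching (rel speed -6 <= 0)
Pair (1,2): pos 13,16 vel 2,0 -> gap=3, closing at 2/unit, collide at t=3/2
Pair (2,3): pos 16,17 vel 0,-4 -> gap=1, closing at 4/unit, collide at t=1/4
Earliest collision: t=1/4 between 2 and 3

Answer: 1/4 2 3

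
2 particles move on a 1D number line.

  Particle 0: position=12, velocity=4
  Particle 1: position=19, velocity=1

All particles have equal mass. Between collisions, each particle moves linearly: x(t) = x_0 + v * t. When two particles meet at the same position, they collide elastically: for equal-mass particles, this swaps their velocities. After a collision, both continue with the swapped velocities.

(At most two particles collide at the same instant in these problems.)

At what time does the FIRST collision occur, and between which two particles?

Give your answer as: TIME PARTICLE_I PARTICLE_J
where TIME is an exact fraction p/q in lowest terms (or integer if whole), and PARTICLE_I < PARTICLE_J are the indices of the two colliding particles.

Answer: 7/3 0 1

Derivation:
Pair (0,1): pos 12,19 vel 4,1 -> gap=7, closing at 3/unit, collide at t=7/3
Earliest collision: t=7/3 between 0 and 1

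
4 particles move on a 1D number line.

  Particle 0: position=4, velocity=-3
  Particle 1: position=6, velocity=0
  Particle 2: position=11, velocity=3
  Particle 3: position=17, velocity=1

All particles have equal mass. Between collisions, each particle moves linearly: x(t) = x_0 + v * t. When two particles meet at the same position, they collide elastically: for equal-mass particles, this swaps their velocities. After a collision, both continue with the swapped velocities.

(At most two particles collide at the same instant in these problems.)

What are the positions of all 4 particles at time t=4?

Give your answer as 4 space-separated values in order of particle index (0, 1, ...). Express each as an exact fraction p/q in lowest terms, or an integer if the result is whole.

Answer: -8 6 21 23

Derivation:
Collision at t=3: particles 2 and 3 swap velocities; positions: p0=-5 p1=6 p2=20 p3=20; velocities now: v0=-3 v1=0 v2=1 v3=3
Advance to t=4 (no further collisions before then); velocities: v0=-3 v1=0 v2=1 v3=3; positions = -8 6 21 23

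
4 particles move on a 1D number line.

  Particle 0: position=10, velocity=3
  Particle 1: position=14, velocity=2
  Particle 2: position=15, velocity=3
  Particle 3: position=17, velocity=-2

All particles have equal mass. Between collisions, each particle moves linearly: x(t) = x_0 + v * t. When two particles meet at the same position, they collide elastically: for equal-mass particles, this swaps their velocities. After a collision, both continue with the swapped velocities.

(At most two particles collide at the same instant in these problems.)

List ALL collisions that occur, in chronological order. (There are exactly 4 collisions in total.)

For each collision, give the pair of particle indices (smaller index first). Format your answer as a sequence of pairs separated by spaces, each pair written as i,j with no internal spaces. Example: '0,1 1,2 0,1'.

Collision at t=2/5: particles 2 and 3 swap velocities; positions: p0=56/5 p1=74/5 p2=81/5 p3=81/5; velocities now: v0=3 v1=2 v2=-2 v3=3
Collision at t=3/4: particles 1 and 2 swap velocities; positions: p0=49/4 p1=31/2 p2=31/2 p3=69/4; velocities now: v0=3 v1=-2 v2=2 v3=3
Collision at t=7/5: particles 0 and 1 swap velocities; positions: p0=71/5 p1=71/5 p2=84/5 p3=96/5; velocities now: v0=-2 v1=3 v2=2 v3=3
Collision at t=4: particles 1 and 2 swap velocities; positions: p0=9 p1=22 p2=22 p3=27; velocities now: v0=-2 v1=2 v2=3 v3=3

Answer: 2,3 1,2 0,1 1,2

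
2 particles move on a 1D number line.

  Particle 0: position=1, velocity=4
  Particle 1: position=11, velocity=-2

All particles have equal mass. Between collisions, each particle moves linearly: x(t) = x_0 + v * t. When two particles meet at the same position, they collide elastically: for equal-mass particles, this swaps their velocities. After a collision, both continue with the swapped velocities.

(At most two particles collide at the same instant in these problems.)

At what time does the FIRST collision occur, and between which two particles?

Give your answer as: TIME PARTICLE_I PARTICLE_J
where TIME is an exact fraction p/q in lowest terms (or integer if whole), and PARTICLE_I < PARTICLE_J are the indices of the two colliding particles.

Pair (0,1): pos 1,11 vel 4,-2 -> gap=10, closing at 6/unit, collide at t=5/3
Earliest collision: t=5/3 between 0 and 1

Answer: 5/3 0 1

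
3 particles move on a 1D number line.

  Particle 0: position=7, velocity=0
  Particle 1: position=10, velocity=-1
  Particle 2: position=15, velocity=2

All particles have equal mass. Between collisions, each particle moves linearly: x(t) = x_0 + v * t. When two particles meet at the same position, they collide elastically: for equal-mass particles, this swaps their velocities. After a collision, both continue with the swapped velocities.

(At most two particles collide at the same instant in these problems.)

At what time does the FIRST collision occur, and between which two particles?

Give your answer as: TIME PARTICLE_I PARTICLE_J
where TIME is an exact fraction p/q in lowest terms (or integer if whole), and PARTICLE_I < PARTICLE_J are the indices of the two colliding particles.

Pair (0,1): pos 7,10 vel 0,-1 -> gap=3, closing at 1/unit, collide at t=3
Pair (1,2): pos 10,15 vel -1,2 -> not approaching (rel speed -3 <= 0)
Earliest collision: t=3 between 0 and 1

Answer: 3 0 1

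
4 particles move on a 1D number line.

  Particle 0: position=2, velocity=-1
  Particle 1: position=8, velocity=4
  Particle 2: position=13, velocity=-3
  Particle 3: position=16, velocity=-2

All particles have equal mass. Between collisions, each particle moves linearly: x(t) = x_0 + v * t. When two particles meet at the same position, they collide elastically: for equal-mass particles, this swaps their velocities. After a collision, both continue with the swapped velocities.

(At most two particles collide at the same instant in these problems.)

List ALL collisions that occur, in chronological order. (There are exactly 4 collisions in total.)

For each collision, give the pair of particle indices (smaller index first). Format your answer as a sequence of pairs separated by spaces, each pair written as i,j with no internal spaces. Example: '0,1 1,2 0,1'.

Collision at t=5/7: particles 1 and 2 swap velocities; positions: p0=9/7 p1=76/7 p2=76/7 p3=102/7; velocities now: v0=-1 v1=-3 v2=4 v3=-2
Collision at t=4/3: particles 2 and 3 swap velocities; positions: p0=2/3 p1=9 p2=40/3 p3=40/3; velocities now: v0=-1 v1=-3 v2=-2 v3=4
Collision at t=11/2: particles 0 and 1 swap velocities; positions: p0=-7/2 p1=-7/2 p2=5 p3=30; velocities now: v0=-3 v1=-1 v2=-2 v3=4
Collision at t=14: particles 1 and 2 swap velocities; positions: p0=-29 p1=-12 p2=-12 p3=64; velocities now: v0=-3 v1=-2 v2=-1 v3=4

Answer: 1,2 2,3 0,1 1,2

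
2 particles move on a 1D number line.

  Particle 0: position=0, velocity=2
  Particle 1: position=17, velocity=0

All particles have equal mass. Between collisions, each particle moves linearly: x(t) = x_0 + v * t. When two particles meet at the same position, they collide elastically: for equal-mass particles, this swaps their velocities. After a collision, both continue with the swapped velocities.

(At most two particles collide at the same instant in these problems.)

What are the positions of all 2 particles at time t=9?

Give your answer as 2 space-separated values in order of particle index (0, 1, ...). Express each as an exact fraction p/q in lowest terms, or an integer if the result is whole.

Answer: 17 18

Derivation:
Collision at t=17/2: particles 0 and 1 swap velocities; positions: p0=17 p1=17; velocities now: v0=0 v1=2
Advance to t=9 (no further collisions before then); velocities: v0=0 v1=2; positions = 17 18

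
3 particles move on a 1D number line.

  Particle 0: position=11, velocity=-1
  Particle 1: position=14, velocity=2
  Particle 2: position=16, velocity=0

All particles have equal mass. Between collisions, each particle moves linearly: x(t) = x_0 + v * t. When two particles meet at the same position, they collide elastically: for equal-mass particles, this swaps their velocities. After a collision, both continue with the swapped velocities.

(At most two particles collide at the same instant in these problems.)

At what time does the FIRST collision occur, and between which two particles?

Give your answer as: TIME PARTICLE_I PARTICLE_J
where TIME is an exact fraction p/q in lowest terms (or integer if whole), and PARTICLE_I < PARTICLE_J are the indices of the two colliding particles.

Pair (0,1): pos 11,14 vel -1,2 -> not approaching (rel speed -3 <= 0)
Pair (1,2): pos 14,16 vel 2,0 -> gap=2, closing at 2/unit, collide at t=1
Earliest collision: t=1 between 1 and 2

Answer: 1 1 2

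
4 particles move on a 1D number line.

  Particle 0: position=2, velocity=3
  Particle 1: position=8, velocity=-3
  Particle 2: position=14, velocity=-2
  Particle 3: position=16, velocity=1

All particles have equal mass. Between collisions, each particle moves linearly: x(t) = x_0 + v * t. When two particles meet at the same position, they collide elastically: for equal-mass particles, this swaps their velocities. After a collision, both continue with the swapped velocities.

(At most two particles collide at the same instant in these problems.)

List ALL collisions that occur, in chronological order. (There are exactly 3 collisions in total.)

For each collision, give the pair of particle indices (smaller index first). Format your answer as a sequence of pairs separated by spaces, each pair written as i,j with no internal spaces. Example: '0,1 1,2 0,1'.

Collision at t=1: particles 0 and 1 swap velocities; positions: p0=5 p1=5 p2=12 p3=17; velocities now: v0=-3 v1=3 v2=-2 v3=1
Collision at t=12/5: particles 1 and 2 swap velocities; positions: p0=4/5 p1=46/5 p2=46/5 p3=92/5; velocities now: v0=-3 v1=-2 v2=3 v3=1
Collision at t=7: particles 2 and 3 swap velocities; positions: p0=-13 p1=0 p2=23 p3=23; velocities now: v0=-3 v1=-2 v2=1 v3=3

Answer: 0,1 1,2 2,3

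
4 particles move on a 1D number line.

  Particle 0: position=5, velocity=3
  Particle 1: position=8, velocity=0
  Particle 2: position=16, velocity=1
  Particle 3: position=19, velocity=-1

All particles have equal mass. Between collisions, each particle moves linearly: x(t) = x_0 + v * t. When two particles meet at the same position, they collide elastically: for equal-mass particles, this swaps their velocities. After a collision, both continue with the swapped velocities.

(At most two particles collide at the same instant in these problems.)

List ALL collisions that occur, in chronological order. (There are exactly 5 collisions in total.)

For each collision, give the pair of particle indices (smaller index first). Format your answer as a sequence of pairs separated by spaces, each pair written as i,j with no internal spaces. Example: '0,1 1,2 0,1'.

Collision at t=1: particles 0 and 1 swap velocities; positions: p0=8 p1=8 p2=17 p3=18; velocities now: v0=0 v1=3 v2=1 v3=-1
Collision at t=3/2: particles 2 and 3 swap velocities; positions: p0=8 p1=19/2 p2=35/2 p3=35/2; velocities now: v0=0 v1=3 v2=-1 v3=1
Collision at t=7/2: particles 1 and 2 swap velocities; positions: p0=8 p1=31/2 p2=31/2 p3=39/2; velocities now: v0=0 v1=-1 v2=3 v3=1
Collision at t=11/2: particles 2 and 3 swap velocities; positions: p0=8 p1=27/2 p2=43/2 p3=43/2; velocities now: v0=0 v1=-1 v2=1 v3=3
Collision at t=11: particles 0 and 1 swap velocities; positions: p0=8 p1=8 p2=27 p3=38; velocities now: v0=-1 v1=0 v2=1 v3=3

Answer: 0,1 2,3 1,2 2,3 0,1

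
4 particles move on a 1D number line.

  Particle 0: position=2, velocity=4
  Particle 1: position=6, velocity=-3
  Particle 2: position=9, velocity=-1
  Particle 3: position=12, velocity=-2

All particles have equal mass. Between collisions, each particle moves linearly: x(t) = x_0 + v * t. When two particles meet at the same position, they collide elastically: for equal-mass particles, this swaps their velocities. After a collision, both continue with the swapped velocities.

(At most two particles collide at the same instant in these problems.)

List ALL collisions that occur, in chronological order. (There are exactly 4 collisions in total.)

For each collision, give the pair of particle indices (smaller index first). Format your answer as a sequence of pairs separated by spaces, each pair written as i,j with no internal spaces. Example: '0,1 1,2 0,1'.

Collision at t=4/7: particles 0 and 1 swap velocities; positions: p0=30/7 p1=30/7 p2=59/7 p3=76/7; velocities now: v0=-3 v1=4 v2=-1 v3=-2
Collision at t=7/5: particles 1 and 2 swap velocities; positions: p0=9/5 p1=38/5 p2=38/5 p3=46/5; velocities now: v0=-3 v1=-1 v2=4 v3=-2
Collision at t=5/3: particles 2 and 3 swap velocities; positions: p0=1 p1=22/3 p2=26/3 p3=26/3; velocities now: v0=-3 v1=-1 v2=-2 v3=4
Collision at t=3: particles 1 and 2 swap velocities; positions: p0=-3 p1=6 p2=6 p3=14; velocities now: v0=-3 v1=-2 v2=-1 v3=4

Answer: 0,1 1,2 2,3 1,2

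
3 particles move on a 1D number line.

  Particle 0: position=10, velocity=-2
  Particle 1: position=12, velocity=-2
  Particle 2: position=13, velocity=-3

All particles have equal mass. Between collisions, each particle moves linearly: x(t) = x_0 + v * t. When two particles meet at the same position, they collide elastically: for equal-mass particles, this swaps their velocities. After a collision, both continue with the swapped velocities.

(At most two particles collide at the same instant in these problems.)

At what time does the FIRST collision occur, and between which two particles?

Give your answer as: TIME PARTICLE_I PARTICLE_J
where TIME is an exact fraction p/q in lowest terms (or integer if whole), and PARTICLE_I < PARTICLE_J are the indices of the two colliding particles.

Pair (0,1): pos 10,12 vel -2,-2 -> not approaching (rel speed 0 <= 0)
Pair (1,2): pos 12,13 vel -2,-3 -> gap=1, closing at 1/unit, collide at t=1
Earliest collision: t=1 between 1 and 2

Answer: 1 1 2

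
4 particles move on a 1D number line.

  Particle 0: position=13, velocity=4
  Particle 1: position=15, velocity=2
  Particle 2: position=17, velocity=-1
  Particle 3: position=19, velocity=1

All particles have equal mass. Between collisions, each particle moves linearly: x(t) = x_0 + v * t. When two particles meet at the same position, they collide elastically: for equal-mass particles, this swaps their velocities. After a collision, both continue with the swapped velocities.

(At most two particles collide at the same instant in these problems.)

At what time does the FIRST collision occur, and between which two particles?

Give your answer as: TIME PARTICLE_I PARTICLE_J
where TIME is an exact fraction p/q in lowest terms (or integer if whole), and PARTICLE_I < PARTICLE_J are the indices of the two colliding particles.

Answer: 2/3 1 2

Derivation:
Pair (0,1): pos 13,15 vel 4,2 -> gap=2, closing at 2/unit, collide at t=1
Pair (1,2): pos 15,17 vel 2,-1 -> gap=2, closing at 3/unit, collide at t=2/3
Pair (2,3): pos 17,19 vel -1,1 -> not approaching (rel speed -2 <= 0)
Earliest collision: t=2/3 between 1 and 2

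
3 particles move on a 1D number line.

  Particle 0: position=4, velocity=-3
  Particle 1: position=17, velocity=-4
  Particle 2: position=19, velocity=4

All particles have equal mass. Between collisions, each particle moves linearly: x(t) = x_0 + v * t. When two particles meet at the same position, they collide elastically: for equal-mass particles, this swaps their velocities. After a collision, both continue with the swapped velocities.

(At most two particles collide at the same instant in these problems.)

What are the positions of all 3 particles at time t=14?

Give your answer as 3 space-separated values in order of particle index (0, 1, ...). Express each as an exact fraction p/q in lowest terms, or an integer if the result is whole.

Answer: -39 -38 75

Derivation:
Collision at t=13: particles 0 and 1 swap velocities; positions: p0=-35 p1=-35 p2=71; velocities now: v0=-4 v1=-3 v2=4
Advance to t=14 (no further collisions before then); velocities: v0=-4 v1=-3 v2=4; positions = -39 -38 75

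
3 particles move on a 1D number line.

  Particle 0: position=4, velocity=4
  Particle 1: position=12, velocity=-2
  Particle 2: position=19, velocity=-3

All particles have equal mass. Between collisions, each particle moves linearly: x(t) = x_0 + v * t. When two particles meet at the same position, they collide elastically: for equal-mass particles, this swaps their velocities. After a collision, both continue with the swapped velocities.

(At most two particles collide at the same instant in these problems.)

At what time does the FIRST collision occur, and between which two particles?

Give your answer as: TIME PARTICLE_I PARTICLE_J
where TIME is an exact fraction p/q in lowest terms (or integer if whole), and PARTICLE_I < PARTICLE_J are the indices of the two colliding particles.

Pair (0,1): pos 4,12 vel 4,-2 -> gap=8, closing at 6/unit, collide at t=4/3
Pair (1,2): pos 12,19 vel -2,-3 -> gap=7, closing at 1/unit, collide at t=7
Earliest collision: t=4/3 between 0 and 1

Answer: 4/3 0 1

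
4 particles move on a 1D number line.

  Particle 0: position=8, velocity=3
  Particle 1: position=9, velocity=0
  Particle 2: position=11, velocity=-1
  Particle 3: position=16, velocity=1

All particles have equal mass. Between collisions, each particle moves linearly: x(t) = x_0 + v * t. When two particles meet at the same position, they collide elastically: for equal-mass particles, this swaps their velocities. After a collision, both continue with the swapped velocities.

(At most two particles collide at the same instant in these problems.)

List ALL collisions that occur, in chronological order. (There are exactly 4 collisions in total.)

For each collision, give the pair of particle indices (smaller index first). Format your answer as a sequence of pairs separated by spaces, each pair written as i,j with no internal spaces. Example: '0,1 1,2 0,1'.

Answer: 0,1 1,2 0,1 2,3

Derivation:
Collision at t=1/3: particles 0 and 1 swap velocities; positions: p0=9 p1=9 p2=32/3 p3=49/3; velocities now: v0=0 v1=3 v2=-1 v3=1
Collision at t=3/4: particles 1 and 2 swap velocities; positions: p0=9 p1=41/4 p2=41/4 p3=67/4; velocities now: v0=0 v1=-1 v2=3 v3=1
Collision at t=2: particles 0 and 1 swap velocities; positions: p0=9 p1=9 p2=14 p3=18; velocities now: v0=-1 v1=0 v2=3 v3=1
Collision at t=4: particles 2 and 3 swap velocities; positions: p0=7 p1=9 p2=20 p3=20; velocities now: v0=-1 v1=0 v2=1 v3=3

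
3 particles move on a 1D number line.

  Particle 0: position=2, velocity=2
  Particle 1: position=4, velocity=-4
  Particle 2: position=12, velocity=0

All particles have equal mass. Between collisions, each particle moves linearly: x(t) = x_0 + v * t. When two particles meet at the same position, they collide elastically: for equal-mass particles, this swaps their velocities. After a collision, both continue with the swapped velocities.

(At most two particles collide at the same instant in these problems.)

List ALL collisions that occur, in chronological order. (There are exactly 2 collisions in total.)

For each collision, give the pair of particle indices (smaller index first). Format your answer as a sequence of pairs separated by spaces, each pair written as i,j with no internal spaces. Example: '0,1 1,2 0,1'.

Collision at t=1/3: particles 0 and 1 swap velocities; positions: p0=8/3 p1=8/3 p2=12; velocities now: v0=-4 v1=2 v2=0
Collision at t=5: particles 1 and 2 swap velocities; positions: p0=-16 p1=12 p2=12; velocities now: v0=-4 v1=0 v2=2

Answer: 0,1 1,2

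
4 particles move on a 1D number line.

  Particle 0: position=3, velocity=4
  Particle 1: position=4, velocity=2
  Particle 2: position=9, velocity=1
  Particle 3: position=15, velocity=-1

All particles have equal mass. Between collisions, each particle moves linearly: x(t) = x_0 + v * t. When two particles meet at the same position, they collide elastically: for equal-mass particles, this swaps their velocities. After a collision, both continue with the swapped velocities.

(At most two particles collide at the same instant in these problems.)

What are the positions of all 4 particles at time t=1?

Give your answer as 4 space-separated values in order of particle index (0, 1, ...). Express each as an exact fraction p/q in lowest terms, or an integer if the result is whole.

Collision at t=1/2: particles 0 and 1 swap velocities; positions: p0=5 p1=5 p2=19/2 p3=29/2; velocities now: v0=2 v1=4 v2=1 v3=-1
Advance to t=1 (no further collisions before then); velocities: v0=2 v1=4 v2=1 v3=-1; positions = 6 7 10 14

Answer: 6 7 10 14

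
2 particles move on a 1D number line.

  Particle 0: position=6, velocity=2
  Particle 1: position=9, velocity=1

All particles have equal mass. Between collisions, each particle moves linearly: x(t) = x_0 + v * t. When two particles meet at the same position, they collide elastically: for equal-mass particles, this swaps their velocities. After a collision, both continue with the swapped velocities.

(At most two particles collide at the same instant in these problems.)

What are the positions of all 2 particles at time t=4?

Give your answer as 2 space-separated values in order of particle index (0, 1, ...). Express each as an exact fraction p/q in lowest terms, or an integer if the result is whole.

Answer: 13 14

Derivation:
Collision at t=3: particles 0 and 1 swap velocities; positions: p0=12 p1=12; velocities now: v0=1 v1=2
Advance to t=4 (no further collisions before then); velocities: v0=1 v1=2; positions = 13 14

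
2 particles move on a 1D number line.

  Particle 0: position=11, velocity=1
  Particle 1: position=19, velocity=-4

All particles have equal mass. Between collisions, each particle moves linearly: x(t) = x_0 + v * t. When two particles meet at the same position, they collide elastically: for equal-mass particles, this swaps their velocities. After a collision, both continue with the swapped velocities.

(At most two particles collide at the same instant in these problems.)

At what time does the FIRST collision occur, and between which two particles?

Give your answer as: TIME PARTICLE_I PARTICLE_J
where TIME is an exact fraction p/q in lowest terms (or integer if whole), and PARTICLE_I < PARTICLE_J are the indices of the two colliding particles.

Pair (0,1): pos 11,19 vel 1,-4 -> gap=8, closing at 5/unit, collide at t=8/5
Earliest collision: t=8/5 between 0 and 1

Answer: 8/5 0 1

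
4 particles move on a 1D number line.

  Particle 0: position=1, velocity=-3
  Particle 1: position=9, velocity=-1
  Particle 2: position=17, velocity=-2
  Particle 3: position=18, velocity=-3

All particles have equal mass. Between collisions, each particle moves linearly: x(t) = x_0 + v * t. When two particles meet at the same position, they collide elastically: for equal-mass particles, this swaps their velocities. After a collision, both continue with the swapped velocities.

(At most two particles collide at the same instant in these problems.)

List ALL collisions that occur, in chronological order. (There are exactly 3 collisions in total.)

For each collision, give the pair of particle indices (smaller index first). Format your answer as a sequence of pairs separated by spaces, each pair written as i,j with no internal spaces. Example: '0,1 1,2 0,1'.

Answer: 2,3 1,2 2,3

Derivation:
Collision at t=1: particles 2 and 3 swap velocities; positions: p0=-2 p1=8 p2=15 p3=15; velocities now: v0=-3 v1=-1 v2=-3 v3=-2
Collision at t=9/2: particles 1 and 2 swap velocities; positions: p0=-25/2 p1=9/2 p2=9/2 p3=8; velocities now: v0=-3 v1=-3 v2=-1 v3=-2
Collision at t=8: particles 2 and 3 swap velocities; positions: p0=-23 p1=-6 p2=1 p3=1; velocities now: v0=-3 v1=-3 v2=-2 v3=-1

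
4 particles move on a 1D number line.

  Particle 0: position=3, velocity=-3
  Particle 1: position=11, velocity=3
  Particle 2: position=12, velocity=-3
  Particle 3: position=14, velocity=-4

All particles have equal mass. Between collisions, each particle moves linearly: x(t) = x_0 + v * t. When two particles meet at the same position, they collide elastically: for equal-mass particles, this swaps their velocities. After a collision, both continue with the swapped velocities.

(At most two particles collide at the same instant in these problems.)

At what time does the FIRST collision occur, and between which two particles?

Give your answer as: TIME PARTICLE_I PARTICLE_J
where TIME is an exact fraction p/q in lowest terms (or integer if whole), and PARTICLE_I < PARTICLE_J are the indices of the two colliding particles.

Pair (0,1): pos 3,11 vel -3,3 -> not approaching (rel speed -6 <= 0)
Pair (1,2): pos 11,12 vel 3,-3 -> gap=1, closing at 6/unit, collide at t=1/6
Pair (2,3): pos 12,14 vel -3,-4 -> gap=2, closing at 1/unit, collide at t=2
Earliest collision: t=1/6 between 1 and 2

Answer: 1/6 1 2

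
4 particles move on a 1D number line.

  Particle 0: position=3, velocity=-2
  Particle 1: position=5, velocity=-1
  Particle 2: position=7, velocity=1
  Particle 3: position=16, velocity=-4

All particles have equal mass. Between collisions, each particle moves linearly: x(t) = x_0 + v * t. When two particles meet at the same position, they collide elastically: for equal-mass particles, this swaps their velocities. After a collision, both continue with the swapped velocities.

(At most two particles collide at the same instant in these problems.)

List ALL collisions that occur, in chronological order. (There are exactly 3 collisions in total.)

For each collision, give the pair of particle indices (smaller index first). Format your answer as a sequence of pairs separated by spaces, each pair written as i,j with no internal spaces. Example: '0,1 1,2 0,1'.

Answer: 2,3 1,2 0,1

Derivation:
Collision at t=9/5: particles 2 and 3 swap velocities; positions: p0=-3/5 p1=16/5 p2=44/5 p3=44/5; velocities now: v0=-2 v1=-1 v2=-4 v3=1
Collision at t=11/3: particles 1 and 2 swap velocities; positions: p0=-13/3 p1=4/3 p2=4/3 p3=32/3; velocities now: v0=-2 v1=-4 v2=-1 v3=1
Collision at t=13/2: particles 0 and 1 swap velocities; positions: p0=-10 p1=-10 p2=-3/2 p3=27/2; velocities now: v0=-4 v1=-2 v2=-1 v3=1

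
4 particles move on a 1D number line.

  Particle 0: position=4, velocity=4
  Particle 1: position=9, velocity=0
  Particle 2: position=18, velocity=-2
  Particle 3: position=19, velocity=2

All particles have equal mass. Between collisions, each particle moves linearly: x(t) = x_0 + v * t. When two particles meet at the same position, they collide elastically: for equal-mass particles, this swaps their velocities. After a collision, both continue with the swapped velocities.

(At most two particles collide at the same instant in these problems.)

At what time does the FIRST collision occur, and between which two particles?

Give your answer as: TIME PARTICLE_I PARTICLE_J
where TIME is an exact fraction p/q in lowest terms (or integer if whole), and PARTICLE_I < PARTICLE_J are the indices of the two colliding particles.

Pair (0,1): pos 4,9 vel 4,0 -> gap=5, closing at 4/unit, collide at t=5/4
Pair (1,2): pos 9,18 vel 0,-2 -> gap=9, closing at 2/unit, collide at t=9/2
Pair (2,3): pos 18,19 vel -2,2 -> not approaching (rel speed -4 <= 0)
Earliest collision: t=5/4 between 0 and 1

Answer: 5/4 0 1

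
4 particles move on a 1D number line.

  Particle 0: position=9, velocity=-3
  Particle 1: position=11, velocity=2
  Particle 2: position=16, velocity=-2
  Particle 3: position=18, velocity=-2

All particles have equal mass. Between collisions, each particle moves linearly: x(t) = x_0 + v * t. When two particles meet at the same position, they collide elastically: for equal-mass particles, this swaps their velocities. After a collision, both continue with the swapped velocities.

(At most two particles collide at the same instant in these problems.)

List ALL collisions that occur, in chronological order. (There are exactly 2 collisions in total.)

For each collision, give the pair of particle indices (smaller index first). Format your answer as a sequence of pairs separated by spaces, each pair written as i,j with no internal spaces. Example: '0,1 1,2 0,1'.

Answer: 1,2 2,3

Derivation:
Collision at t=5/4: particles 1 and 2 swap velocities; positions: p0=21/4 p1=27/2 p2=27/2 p3=31/2; velocities now: v0=-3 v1=-2 v2=2 v3=-2
Collision at t=7/4: particles 2 and 3 swap velocities; positions: p0=15/4 p1=25/2 p2=29/2 p3=29/2; velocities now: v0=-3 v1=-2 v2=-2 v3=2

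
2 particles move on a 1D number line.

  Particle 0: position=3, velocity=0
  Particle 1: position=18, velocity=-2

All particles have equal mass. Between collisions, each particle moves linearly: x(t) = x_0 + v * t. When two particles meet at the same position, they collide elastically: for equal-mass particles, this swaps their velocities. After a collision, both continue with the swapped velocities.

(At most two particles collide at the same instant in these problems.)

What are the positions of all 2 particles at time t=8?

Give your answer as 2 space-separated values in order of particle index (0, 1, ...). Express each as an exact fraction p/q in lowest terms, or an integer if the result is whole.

Collision at t=15/2: particles 0 and 1 swap velocities; positions: p0=3 p1=3; velocities now: v0=-2 v1=0
Advance to t=8 (no further collisions before then); velocities: v0=-2 v1=0; positions = 2 3

Answer: 2 3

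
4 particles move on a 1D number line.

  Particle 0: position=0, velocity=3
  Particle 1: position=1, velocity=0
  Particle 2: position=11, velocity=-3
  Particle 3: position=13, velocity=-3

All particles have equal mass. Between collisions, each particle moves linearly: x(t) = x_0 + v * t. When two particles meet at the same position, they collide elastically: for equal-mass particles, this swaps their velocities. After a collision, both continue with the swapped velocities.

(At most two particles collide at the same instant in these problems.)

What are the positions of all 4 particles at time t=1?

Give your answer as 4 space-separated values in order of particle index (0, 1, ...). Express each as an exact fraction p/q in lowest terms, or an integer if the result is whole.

Answer: 1 3 8 10

Derivation:
Collision at t=1/3: particles 0 and 1 swap velocities; positions: p0=1 p1=1 p2=10 p3=12; velocities now: v0=0 v1=3 v2=-3 v3=-3
Advance to t=1 (no further collisions before then); velocities: v0=0 v1=3 v2=-3 v3=-3; positions = 1 3 8 10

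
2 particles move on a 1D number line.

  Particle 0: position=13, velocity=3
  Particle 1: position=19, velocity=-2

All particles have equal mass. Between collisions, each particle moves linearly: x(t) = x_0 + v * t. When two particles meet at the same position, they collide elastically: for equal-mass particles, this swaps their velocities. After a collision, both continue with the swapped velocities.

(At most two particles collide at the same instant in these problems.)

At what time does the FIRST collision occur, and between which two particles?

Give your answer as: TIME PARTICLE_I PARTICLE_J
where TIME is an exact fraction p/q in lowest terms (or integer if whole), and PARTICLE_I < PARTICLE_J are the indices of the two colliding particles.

Pair (0,1): pos 13,19 vel 3,-2 -> gap=6, closing at 5/unit, collide at t=6/5
Earliest collision: t=6/5 between 0 and 1

Answer: 6/5 0 1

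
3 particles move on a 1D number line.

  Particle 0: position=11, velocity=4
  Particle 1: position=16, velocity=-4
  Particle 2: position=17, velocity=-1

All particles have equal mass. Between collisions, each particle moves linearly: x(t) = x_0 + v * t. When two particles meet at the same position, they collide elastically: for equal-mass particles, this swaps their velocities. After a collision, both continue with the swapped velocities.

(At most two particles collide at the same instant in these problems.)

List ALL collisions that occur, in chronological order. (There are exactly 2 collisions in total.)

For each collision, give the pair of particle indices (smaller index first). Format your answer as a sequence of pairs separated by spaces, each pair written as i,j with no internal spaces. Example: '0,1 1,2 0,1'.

Collision at t=5/8: particles 0 and 1 swap velocities; positions: p0=27/2 p1=27/2 p2=131/8; velocities now: v0=-4 v1=4 v2=-1
Collision at t=6/5: particles 1 and 2 swap velocities; positions: p0=56/5 p1=79/5 p2=79/5; velocities now: v0=-4 v1=-1 v2=4

Answer: 0,1 1,2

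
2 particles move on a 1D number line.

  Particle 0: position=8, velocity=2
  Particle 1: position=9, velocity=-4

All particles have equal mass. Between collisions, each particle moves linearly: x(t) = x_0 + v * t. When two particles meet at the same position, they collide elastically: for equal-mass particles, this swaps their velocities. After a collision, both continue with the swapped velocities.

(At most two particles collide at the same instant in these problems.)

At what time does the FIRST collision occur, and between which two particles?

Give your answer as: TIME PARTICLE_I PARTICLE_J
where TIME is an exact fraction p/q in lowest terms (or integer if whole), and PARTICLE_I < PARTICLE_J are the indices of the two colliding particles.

Pair (0,1): pos 8,9 vel 2,-4 -> gap=1, closing at 6/unit, collide at t=1/6
Earliest collision: t=1/6 between 0 and 1

Answer: 1/6 0 1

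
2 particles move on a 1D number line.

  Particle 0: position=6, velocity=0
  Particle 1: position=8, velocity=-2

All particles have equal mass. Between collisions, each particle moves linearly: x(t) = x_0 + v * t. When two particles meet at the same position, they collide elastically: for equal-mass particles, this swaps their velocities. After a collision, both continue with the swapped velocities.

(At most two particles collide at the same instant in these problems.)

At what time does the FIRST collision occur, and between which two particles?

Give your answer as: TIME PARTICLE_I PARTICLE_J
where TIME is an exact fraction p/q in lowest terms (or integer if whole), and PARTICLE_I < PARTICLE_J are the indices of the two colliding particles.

Pair (0,1): pos 6,8 vel 0,-2 -> gap=2, closing at 2/unit, collide at t=1
Earliest collision: t=1 between 0 and 1

Answer: 1 0 1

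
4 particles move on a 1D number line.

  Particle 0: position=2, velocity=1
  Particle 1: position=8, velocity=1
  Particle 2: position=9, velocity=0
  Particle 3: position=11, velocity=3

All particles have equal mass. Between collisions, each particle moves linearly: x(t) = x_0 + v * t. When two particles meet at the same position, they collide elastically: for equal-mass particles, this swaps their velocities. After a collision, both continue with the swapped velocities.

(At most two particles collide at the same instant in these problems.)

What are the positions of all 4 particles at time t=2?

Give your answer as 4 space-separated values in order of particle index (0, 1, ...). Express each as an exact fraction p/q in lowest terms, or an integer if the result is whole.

Collision at t=1: particles 1 and 2 swap velocities; positions: p0=3 p1=9 p2=9 p3=14; velocities now: v0=1 v1=0 v2=1 v3=3
Advance to t=2 (no further collisions before then); velocities: v0=1 v1=0 v2=1 v3=3; positions = 4 9 10 17

Answer: 4 9 10 17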